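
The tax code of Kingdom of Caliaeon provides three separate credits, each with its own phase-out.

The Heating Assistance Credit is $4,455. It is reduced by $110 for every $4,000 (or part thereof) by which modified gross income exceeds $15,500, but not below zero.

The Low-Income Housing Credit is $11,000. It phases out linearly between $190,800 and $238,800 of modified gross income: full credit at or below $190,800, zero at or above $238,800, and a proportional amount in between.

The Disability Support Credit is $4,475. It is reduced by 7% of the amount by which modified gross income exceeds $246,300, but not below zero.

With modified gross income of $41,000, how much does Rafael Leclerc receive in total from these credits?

$19,160

Heating Assistance Credit: income exceeds $15,500 by $25,500, which is 7 full-or-partial $4,000 increments; reduction = 7 × $110 = $770, leaving $3,685.
Low-Income Housing Credit: $41,000 is at or below the $190,800 threshold, so the full $11,000 applies.
Disability Support Credit: $41,000 is at or below the $246,300 threshold, so the full $4,475 applies.
Total: $3,685 + $11,000 + $4,475 = $19,160.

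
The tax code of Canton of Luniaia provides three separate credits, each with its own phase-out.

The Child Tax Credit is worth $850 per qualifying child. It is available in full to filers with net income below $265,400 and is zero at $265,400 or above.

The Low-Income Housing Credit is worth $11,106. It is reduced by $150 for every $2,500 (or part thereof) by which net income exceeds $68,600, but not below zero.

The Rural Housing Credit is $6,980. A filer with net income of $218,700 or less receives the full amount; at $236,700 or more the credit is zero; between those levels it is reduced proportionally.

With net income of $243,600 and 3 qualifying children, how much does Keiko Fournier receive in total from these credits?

$3,156

Child Tax Credit: base = 3 × $850 = $2,550. $243,600 is below the $265,400 cutoff, so the full $2,550 applies.
Low-Income Housing Credit: income exceeds $68,600 by $175,000, which is 70 full-or-partial $2,500 increments; reduction = 70 × $150 = $10,500, leaving $606.
Rural Housing Credit: $243,600 is at or above $236,700, so the credit is $0.
Total: $2,550 + $606 + $0 = $3,156.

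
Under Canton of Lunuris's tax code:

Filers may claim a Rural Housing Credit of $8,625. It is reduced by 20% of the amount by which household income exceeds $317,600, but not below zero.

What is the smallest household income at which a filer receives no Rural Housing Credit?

The credit falls by 20% of each dollar above $317,600, so it reaches zero when the excess is $8,625 / 20% = $43,125: income = $317,600 + $43,125 = $360,725.

$360,725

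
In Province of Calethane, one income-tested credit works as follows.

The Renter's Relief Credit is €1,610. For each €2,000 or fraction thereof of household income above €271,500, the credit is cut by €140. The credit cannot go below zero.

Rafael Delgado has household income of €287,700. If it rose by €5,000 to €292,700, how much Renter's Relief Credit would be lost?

€280

At €287,700 — income exceeds €271,500 by €16,200, which is 9 full-or-partial €2,000 increments; reduction = 9 × €140 = €1,260, leaving €350.
At €292,700 — income exceeds €271,500 by €21,200, which is 11 full-or-partial €2,000 increments; reduction = 11 × €140 = €1,540, leaving €70.
Lost: €350 − €70 = €280.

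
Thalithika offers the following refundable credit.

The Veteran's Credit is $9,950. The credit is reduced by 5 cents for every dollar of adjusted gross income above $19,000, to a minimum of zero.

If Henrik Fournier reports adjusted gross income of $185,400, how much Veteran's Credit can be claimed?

$1,630

Veteran's Credit: 5% of the $166,400 excess over $19,000 is $8,320; credit = $9,950 − $8,320 = $1,630.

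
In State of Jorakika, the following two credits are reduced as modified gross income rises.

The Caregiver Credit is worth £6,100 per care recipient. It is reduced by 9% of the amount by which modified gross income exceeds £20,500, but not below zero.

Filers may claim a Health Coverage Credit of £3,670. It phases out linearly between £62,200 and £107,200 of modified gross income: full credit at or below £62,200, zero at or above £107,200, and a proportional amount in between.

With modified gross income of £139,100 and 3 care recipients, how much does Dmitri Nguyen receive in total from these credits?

Caregiver Credit: base = 3 × £6,100 = £18,300. 9% of the £118,600 excess over £20,500 is £10,674; credit = £18,300 − £10,674 = £7,626.
Health Coverage Credit: £139,100 is at or above £107,200, so the credit is £0.
Total: £7,626 + £0 = £7,626.

£7,626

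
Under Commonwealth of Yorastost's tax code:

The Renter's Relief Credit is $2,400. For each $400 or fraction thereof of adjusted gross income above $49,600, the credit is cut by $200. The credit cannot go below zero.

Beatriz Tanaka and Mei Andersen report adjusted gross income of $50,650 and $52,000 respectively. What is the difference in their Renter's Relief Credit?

Beatriz ($50,650): Renter's Relief Credit: income exceeds $49,600 by $1,050, which is 3 full-or-partial $400 increments; reduction = 3 × $200 = $600, leaving $1,800.
Mei ($52,000): Renter's Relief Credit: income exceeds $49,600 by $2,400, which is 6 full-or-partial $400 increments; reduction = 6 × $200 = $1,200, leaving $1,200.
Difference: |$1,800 − $1,200| = $600.

$600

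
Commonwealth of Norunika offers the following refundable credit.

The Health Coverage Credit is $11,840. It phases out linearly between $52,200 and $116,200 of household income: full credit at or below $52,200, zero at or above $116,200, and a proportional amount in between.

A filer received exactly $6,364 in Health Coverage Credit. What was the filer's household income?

$81,800

$6,364 is 6,364/11,840 of the full $11,840, so 5,476/11,840 of the $64,000 range has been used: income = $52,200 + $64,000 × 5,476/11,840 = $81,800.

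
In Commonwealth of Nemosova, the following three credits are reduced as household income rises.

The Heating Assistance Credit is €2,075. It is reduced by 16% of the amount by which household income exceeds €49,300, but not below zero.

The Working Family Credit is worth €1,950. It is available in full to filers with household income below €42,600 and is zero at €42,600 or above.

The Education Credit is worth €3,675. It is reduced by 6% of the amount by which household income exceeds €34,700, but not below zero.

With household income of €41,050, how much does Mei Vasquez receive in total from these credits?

Heating Assistance Credit: €41,050 is at or below the €49,300 threshold, so the full €2,075 applies.
Working Family Credit: €41,050 is below the €42,600 cutoff, so the full €1,950 applies.
Education Credit: 6% of the €6,350 excess over €34,700 is €381; credit = €3,675 − €381 = €3,294.
Total: €2,075 + €1,950 + €3,294 = €7,319.

€7,319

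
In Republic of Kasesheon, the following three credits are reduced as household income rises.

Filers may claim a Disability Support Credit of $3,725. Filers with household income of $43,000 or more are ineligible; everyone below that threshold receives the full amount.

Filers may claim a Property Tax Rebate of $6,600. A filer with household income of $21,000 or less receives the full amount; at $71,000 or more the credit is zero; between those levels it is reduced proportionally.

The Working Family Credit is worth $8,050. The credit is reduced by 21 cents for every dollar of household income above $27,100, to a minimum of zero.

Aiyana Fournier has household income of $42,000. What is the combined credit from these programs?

Disability Support Credit: $42,000 is below the $43,000 cutoff, so the full $3,725 applies.
Property Tax Rebate: $42,000 is $21,000 into a $50,000 phase-out range, leaving 29,000/50,000 of the credit: $6,600 × 29,000/50,000 = $3,828.
Working Family Credit: 21% of the $14,900 excess over $27,100 is $3,129; credit = $8,050 − $3,129 = $4,921.
Total: $3,725 + $3,828 + $4,921 = $12,474.

$12,474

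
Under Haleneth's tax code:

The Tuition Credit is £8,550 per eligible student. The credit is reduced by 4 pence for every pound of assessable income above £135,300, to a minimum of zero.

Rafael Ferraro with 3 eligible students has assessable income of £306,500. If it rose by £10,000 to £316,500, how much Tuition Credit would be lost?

At £306,500 — base = 3 × £8,550 = £25,650. 4% of the £171,200 excess over £135,300 is £6,848; credit = £25,650 − £6,848 = £18,802.
At £316,500 — base = 3 × £8,550 = £25,650. 4% of the £181,200 excess over £135,300 is £7,248; credit = £25,650 − £7,248 = £18,402.
Lost: £18,802 − £18,402 = £400.

£400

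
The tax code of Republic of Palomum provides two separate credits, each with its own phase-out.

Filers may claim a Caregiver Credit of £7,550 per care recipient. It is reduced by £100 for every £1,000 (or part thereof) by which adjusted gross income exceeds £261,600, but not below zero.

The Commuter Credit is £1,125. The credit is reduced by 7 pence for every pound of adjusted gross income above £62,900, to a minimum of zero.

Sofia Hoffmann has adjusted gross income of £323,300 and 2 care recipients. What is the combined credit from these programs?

£8,900

Caregiver Credit: base = 2 × £7,550 = £15,100. income exceeds £261,600 by £61,700, which is 62 full-or-partial £1,000 increments; reduction = 62 × £100 = £6,200, leaving £8,900.
Commuter Credit: 7% of the £260,400 excess over £62,900 is £18,228 ≥ base, so the credit is £0.
Total: £8,900 + £0 = £8,900.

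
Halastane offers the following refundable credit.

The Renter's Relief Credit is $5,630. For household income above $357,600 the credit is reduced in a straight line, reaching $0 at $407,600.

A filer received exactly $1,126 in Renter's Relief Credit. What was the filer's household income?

$397,600

$1,126 is 1,126/5,630 of the full $5,630, so 4,504/5,630 of the $50,000 range has been used: income = $357,600 + $50,000 × 4,504/5,630 = $397,600.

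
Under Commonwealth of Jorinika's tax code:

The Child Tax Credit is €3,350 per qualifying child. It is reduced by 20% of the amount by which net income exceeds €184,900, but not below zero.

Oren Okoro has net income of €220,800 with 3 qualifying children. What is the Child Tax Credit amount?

€2,870

Child Tax Credit: base = 3 × €3,350 = €10,050. 20% of the €35,900 excess over €184,900 is €7,180; credit = €10,050 − €7,180 = €2,870.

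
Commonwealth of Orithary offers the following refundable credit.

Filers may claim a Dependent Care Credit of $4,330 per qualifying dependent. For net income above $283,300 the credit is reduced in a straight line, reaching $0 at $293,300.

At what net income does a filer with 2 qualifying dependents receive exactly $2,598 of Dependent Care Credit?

Full credit = 2 × $4,330 = $8,660.
$2,598 is 2,598/8,660 of the full $8,660, so 6,062/8,660 of the $10,000 range has been used: income = $283,300 + $10,000 × 6,062/8,660 = $290,300.

$290,300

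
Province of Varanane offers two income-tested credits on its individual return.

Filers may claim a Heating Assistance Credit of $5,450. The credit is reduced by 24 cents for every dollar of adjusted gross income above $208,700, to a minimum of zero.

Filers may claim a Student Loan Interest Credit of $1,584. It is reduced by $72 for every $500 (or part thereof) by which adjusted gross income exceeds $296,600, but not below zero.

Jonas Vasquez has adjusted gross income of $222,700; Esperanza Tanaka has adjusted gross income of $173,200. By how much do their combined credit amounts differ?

Jonas ($222,700): Heating Assistance Credit: 24% of the $14,000 excess over $208,700 is $3,360; credit = $5,450 − $3,360 = $2,090. Student Loan Interest Credit: $222,700 is at or below the $296,600 threshold, so the full $1,584 applies. total $2,090 + $1,584 = $3,674
Esperanza ($173,200): Heating Assistance Credit: $173,200 is at or below the $208,700 threshold, so the full $5,450 applies. Student Loan Interest Credit: $173,200 is at or below the $296,600 threshold, so the full $1,584 applies. total $5,450 + $1,584 = $7,034
Difference: |$3,674 − $7,034| = $3,360.

$3,360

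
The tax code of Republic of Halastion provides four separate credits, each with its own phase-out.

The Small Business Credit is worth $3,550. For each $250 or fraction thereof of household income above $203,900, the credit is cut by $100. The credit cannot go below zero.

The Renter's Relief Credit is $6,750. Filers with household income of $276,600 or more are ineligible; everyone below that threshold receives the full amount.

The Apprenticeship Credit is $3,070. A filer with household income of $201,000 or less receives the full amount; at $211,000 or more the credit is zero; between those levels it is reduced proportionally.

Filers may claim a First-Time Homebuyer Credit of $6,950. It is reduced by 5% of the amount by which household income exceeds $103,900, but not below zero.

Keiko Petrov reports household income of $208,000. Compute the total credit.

$11,266

Small Business Credit: income exceeds $203,900 by $4,100, which is 17 full-or-partial $250 increments; reduction = 17 × $100 = $1,700, leaving $1,850.
Renter's Relief Credit: $208,000 is below the $276,600 cutoff, so the full $6,750 applies.
Apprenticeship Credit: $208,000 is $7,000 into a $10,000 phase-out range, leaving 3,000/10,000 of the credit: $3,070 × 3,000/10,000 = $921.
First-Time Homebuyer Credit: 5% of the $104,100 excess over $103,900 is $5,205; credit = $6,950 − $5,205 = $1,745.
Total: $1,850 + $6,750 + $921 + $1,745 = $11,266.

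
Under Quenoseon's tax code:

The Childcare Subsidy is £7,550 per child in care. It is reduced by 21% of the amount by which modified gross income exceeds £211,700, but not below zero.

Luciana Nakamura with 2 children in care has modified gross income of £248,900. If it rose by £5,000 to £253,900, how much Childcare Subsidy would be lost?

At £248,900 — base = 2 × £7,550 = £15,100. 21% of the £37,200 excess over £211,700 is £7,812; credit = £15,100 − £7,812 = £7,288.
At £253,900 — base = 2 × £7,550 = £15,100. 21% of the £42,200 excess over £211,700 is £8,862; credit = £15,100 − £8,862 = £6,238.
Lost: £7,288 − £6,238 = £1,050.

£1,050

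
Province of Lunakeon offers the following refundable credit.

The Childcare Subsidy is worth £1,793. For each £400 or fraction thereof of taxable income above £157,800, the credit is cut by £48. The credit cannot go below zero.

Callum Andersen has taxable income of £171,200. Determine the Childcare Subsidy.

Childcare Subsidy: income exceeds £157,800 by £13,400, which is 34 full-or-partial £400 increments; reduction = 34 × £48 = £1,632, leaving £161.

£161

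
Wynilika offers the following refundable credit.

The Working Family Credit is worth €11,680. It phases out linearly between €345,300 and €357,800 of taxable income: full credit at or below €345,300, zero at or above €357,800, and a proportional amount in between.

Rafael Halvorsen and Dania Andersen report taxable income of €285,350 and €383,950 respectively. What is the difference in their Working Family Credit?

Rafael (€285,350): Working Family Credit: €285,350 is at or below the €345,300 threshold, so the full €11,680 applies.
Dania (€383,950): Working Family Credit: €383,950 is at or above €357,800, so the credit is €0.
Difference: |€11,680 − €0| = €11,680.

€11,680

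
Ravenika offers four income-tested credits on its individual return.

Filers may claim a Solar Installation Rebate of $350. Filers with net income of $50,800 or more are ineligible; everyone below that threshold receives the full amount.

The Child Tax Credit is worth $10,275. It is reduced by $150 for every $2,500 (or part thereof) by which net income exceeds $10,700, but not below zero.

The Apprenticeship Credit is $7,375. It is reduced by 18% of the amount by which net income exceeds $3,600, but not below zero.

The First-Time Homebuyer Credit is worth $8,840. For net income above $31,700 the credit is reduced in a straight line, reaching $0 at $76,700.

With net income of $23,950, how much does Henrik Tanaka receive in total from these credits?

$22,277

Solar Installation Rebate: $23,950 is below the $50,800 cutoff, so the full $350 applies.
Child Tax Credit: income exceeds $10,700 by $13,250, which is 6 full-or-partial $2,500 increments; reduction = 6 × $150 = $900, leaving $9,375.
Apprenticeship Credit: 18% of the $20,350 excess over $3,600 is $3,663; credit = $7,375 − $3,663 = $3,712.
First-Time Homebuyer Credit: $23,950 is at or below the $31,700 threshold, so the full $8,840 applies.
Total: $350 + $9,375 + $3,712 + $8,840 = $22,277.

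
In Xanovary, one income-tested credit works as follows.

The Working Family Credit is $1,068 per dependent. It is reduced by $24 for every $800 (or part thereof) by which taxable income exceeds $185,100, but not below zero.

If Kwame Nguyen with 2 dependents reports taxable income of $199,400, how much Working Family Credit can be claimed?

$1,704

Working Family Credit: base = 2 × $1,068 = $2,136. income exceeds $185,100 by $14,300, which is 18 full-or-partial $800 increments; reduction = 18 × $24 = $432, leaving $1,704.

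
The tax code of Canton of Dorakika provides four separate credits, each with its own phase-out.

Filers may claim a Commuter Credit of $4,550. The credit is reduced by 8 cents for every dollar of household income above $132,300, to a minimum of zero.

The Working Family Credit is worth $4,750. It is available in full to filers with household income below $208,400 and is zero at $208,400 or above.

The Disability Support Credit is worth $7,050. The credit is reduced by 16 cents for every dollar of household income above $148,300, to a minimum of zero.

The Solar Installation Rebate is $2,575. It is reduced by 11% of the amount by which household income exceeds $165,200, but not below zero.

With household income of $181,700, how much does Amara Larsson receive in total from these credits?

$7,814

Commuter Credit: 8% of the $49,400 excess over $132,300 is $3,952; credit = $4,550 − $3,952 = $598.
Working Family Credit: $181,700 is below the $208,400 cutoff, so the full $4,750 applies.
Disability Support Credit: 16% of the $33,400 excess over $148,300 is $5,344; credit = $7,050 − $5,344 = $1,706.
Solar Installation Rebate: 11% of the $16,500 excess over $165,200 is $1,815; credit = $2,575 − $1,815 = $760.
Total: $598 + $4,750 + $1,706 + $760 = $7,814.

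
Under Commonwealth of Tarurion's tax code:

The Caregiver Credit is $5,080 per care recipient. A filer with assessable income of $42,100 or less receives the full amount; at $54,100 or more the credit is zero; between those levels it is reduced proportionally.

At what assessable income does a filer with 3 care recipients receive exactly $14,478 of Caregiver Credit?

Full credit = 3 × $5,080 = $15,240.
$14,478 is 14,478/15,240 of the full $15,240, so 762/15,240 of the $12,000 range has been used: income = $42,100 + $12,000 × 762/15,240 = $42,700.

$42,700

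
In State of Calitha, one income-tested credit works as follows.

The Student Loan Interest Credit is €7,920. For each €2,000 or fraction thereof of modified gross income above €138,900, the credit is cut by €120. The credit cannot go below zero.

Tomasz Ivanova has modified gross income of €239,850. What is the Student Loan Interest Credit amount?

€1,800

Student Loan Interest Credit: income exceeds €138,900 by €100,950, which is 51 full-or-partial €2,000 increments; reduction = 51 × €120 = €6,120, leaving €1,800.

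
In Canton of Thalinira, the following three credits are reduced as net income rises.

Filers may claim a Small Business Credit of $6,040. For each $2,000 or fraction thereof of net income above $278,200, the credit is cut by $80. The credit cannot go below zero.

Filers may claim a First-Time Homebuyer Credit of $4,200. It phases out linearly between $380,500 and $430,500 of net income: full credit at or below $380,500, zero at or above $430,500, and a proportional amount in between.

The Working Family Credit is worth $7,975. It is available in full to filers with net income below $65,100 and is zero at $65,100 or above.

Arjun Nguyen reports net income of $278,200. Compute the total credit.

Small Business Credit: $278,200 is at or below the $278,200 threshold, so the full $6,040 applies.
First-Time Homebuyer Credit: $278,200 is at or below the $380,500 threshold, so the full $4,200 applies.
Working Family Credit: $278,200 meets or exceeds the $65,100 cutoff, so the credit is $0.
Total: $6,040 + $4,200 + $0 = $10,240.

$10,240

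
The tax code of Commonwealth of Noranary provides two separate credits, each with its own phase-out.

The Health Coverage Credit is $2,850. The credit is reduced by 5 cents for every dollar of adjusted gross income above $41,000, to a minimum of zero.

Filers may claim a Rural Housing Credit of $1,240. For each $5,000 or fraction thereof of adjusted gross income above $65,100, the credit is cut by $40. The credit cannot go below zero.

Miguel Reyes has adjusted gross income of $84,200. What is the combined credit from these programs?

$1,770

Health Coverage Credit: 5% of the $43,200 excess over $41,000 is $2,160; credit = $2,850 − $2,160 = $690.
Rural Housing Credit: income exceeds $65,100 by $19,100, which is 4 full-or-partial $5,000 increments; reduction = 4 × $40 = $160, leaving $1,080.
Total: $690 + $1,080 = $1,770.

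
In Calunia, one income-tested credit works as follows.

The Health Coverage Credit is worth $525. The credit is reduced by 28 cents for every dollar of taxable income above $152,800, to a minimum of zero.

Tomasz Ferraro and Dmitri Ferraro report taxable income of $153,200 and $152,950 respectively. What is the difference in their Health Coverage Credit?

$70

Tomasz ($153,200): Health Coverage Credit: 28% of the $400 excess over $152,800 is $112; credit = $525 − $112 = $413.
Dmitri ($152,950): Health Coverage Credit: 28% of the $150 excess over $152,800 is $42; credit = $525 − $42 = $483.
Difference: |$413 − $483| = $70.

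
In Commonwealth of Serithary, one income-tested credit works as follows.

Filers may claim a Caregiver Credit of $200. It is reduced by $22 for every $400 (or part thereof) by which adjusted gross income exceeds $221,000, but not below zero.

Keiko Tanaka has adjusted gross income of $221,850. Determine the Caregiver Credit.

$134

Caregiver Credit: income exceeds $221,000 by $850, which is 3 full-or-partial $400 increments; reduction = 3 × $22 = $66, leaving $134.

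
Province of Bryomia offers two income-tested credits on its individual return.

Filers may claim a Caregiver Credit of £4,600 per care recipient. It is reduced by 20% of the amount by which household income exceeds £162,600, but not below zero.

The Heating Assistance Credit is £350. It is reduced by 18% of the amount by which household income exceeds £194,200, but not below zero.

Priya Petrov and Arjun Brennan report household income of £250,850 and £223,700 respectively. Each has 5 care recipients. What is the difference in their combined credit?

Priya (£250,850): Caregiver Credit: base = 5 × £4,600 = £23,000. 20% of the £88,250 excess over £162,600 is £17,650; credit = £23,000 − £17,650 = £5,350. Heating Assistance Credit: 18% of the £56,650 excess over £194,200 is £10,197 ≥ base, so the credit is £0. total £5,350 + £0 = £5,350
Arjun (£223,700): Caregiver Credit: base = 5 × £4,600 = £23,000. 20% of the £61,100 excess over £162,600 is £12,220; credit = £23,000 − £12,220 = £10,780. Heating Assistance Credit: 18% of the £29,500 excess over £194,200 is £5,310 ≥ base, so the credit is £0. total £10,780 + £0 = £10,780
Difference: |£5,350 − £10,780| = £5,430.

£5,430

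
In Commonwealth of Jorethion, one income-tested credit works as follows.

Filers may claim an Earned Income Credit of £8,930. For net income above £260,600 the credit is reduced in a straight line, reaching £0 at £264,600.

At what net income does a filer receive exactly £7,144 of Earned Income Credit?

£7,144 is 7,144/8,930 of the full £8,930, so 1,786/8,930 of the £4,000 range has been used: income = £260,600 + £4,000 × 1,786/8,930 = £261,400.

£261,400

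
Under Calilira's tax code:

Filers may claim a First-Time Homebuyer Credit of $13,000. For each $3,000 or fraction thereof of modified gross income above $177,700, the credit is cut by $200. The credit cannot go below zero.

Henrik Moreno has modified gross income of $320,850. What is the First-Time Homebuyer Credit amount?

$3,400

First-Time Homebuyer Credit: income exceeds $177,700 by $143,150, which is 48 full-or-partial $3,000 increments; reduction = 48 × $200 = $9,600, leaving $3,400.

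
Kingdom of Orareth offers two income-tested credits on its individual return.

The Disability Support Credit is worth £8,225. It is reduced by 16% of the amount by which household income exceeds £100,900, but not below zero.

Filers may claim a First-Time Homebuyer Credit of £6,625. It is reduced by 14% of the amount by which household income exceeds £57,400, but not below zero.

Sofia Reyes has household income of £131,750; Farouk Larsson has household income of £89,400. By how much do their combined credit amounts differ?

£7,081

Sofia (£131,750): Disability Support Credit: 16% of the £30,850 excess over £100,900 is £4,936; credit = £8,225 − £4,936 = £3,289. First-Time Homebuyer Credit: 14% of the £74,350 excess over £57,400 is £10,409 ≥ base, so the credit is £0. total £3,289 + £0 = £3,289
Farouk (£89,400): Disability Support Credit: £89,400 is at or below the £100,900 threshold, so the full £8,225 applies. First-Time Homebuyer Credit: 14% of the £32,000 excess over £57,400 is £4,480; credit = £6,625 − £4,480 = £2,145. total £8,225 + £2,145 = £10,370
Difference: |£3,289 − £10,370| = £7,081.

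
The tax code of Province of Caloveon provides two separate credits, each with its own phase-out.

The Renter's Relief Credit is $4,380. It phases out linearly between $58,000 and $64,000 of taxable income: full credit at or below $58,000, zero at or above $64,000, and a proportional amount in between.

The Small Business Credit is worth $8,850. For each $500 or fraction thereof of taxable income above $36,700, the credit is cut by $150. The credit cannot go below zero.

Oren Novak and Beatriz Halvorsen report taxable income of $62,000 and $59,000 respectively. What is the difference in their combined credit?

$3,090

Oren ($62,000): Renter's Relief Credit: $62,000 is $4,000 into a $6,000 phase-out range, leaving 2,000/6,000 of the credit: $4,380 × 2,000/6,000 = $1,460. Small Business Credit: income exceeds $36,700 by $25,300, which is 51 full-or-partial $500 increments; reduction = 51 × $150 = $7,650, leaving $1,200. total $1,460 + $1,200 = $2,660
Beatriz ($59,000): Renter's Relief Credit: $59,000 is $1,000 into a $6,000 phase-out range, leaving 5,000/6,000 of the credit: $4,380 × 5,000/6,000 = $3,650. Small Business Credit: income exceeds $36,700 by $22,300, which is 45 full-or-partial $500 increments; reduction = 45 × $150 = $6,750, leaving $2,100. total $3,650 + $2,100 = $5,750
Difference: |$2,660 − $5,750| = $3,090.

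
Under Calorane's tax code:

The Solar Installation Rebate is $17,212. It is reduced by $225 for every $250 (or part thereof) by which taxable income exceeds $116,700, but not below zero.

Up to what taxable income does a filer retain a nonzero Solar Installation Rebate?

$135,700

After 76 increments the reduction is 76 × $225 = $17,100, leaving $112; one more increment wipes it out. Increment 76 ends at excess 76 × $250 = $19,000, so the highest qualifying income is $116,700 + $19,000 = $135,700.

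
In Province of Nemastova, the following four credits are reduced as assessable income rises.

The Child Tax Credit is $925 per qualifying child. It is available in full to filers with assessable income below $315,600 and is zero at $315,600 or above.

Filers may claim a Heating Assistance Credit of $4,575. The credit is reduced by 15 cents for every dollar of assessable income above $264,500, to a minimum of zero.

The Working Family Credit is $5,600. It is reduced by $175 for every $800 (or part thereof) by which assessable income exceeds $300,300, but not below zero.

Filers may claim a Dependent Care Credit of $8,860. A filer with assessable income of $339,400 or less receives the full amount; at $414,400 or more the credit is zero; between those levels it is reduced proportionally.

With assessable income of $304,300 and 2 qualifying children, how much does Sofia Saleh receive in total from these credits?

Child Tax Credit: base = 2 × $925 = $1,850. $304,300 is below the $315,600 cutoff, so the full $1,850 applies.
Heating Assistance Credit: 15% of the $39,800 excess over $264,500 is $5,970 ≥ base, so the credit is $0.
Working Family Credit: income exceeds $300,300 by $4,000, which is 5 full-or-partial $800 increments; reduction = 5 × $175 = $875, leaving $4,725.
Dependent Care Credit: $304,300 is at or below the $339,400 threshold, so the full $8,860 applies.
Total: $1,850 + $0 + $4,725 + $8,860 = $15,435.

$15,435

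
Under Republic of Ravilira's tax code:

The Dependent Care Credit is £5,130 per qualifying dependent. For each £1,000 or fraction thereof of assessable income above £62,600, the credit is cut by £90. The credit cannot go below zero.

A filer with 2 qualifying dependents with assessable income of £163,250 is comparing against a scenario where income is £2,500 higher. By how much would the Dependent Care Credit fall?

At £163,250 — base = 2 × £5,130 = £10,260. income exceeds £62,600 by £100,650, which is 101 full-or-partial £1,000 increments; reduction = 101 × £90 = £9,090, leaving £1,170.
At £165,750 — base = 2 × £5,130 = £10,260. income exceeds £62,600 by £103,150, which is 104 full-or-partial £1,000 increments; reduction = 104 × £90 = £9,360, leaving £900.
Lost: £1,170 − £900 = £270.

£270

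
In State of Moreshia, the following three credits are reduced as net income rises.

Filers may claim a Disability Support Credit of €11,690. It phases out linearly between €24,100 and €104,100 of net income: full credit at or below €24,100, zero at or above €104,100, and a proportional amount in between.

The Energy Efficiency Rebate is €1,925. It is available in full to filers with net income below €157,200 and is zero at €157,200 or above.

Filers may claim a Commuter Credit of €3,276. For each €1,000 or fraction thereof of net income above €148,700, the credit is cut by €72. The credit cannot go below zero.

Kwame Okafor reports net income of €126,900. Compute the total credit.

€5,201

Disability Support Credit: €126,900 is at or above €104,100, so the credit is €0.
Energy Efficiency Rebate: €126,900 is below the €157,200 cutoff, so the full €1,925 applies.
Commuter Credit: €126,900 is at or below the €148,700 threshold, so the full €3,276 applies.
Total: €0 + €1,925 + €3,276 = €5,201.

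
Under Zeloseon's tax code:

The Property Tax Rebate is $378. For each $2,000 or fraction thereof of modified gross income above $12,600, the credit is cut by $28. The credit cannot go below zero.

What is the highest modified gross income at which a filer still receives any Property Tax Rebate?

After 13 increments the reduction is 13 × $28 = $364, leaving $14; one more increment wipes it out. Increment 13 ends at excess 13 × $2,000 = $26,000, so the highest qualifying income is $12,600 + $26,000 = $38,600.

$38,600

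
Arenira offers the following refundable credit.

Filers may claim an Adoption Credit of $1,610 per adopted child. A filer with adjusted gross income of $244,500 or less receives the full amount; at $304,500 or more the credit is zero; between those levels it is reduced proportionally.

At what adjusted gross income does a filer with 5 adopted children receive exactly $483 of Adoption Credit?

Full credit = 5 × $1,610 = $8,050.
$483 is 483/8,050 of the full $8,050, so 7,567/8,050 of the $60,000 range has been used: income = $244,500 + $60,000 × 7,567/8,050 = $300,900.

$300,900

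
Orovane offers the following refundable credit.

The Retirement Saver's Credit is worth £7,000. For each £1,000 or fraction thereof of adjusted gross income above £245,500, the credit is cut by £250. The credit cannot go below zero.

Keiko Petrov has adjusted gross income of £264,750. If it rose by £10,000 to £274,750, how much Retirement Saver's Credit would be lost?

At £264,750 — income exceeds £245,500 by £19,250, which is 20 full-or-partial £1,000 increments; reduction = 20 × £250 = £5,000, leaving £2,000.
At £274,750 — income exceeds £245,500 by £29,250 → 30 increments × £250 = £7,500 ≥ base, so the credit is £0.
Lost: £2,000 − £0 = £2,000.

£2,000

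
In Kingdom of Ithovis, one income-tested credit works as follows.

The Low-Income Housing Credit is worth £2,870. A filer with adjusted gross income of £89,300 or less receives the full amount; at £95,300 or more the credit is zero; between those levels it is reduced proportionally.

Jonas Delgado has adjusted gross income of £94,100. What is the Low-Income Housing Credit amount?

Low-Income Housing Credit: £94,100 is £4,800 into a £6,000 phase-out range, leaving 1,200/6,000 of the credit: £2,870 × 1,200/6,000 = £574.

£574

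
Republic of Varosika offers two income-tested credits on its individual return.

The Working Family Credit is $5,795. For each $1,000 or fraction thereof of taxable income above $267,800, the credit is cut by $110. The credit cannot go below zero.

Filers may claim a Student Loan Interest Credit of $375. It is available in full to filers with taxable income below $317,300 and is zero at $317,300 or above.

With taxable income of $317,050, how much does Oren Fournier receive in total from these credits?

Working Family Credit: income exceeds $267,800 by $49,250, which is 50 full-or-partial $1,000 increments; reduction = 50 × $110 = $5,500, leaving $295.
Student Loan Interest Credit: $317,050 is below the $317,300 cutoff, so the full $375 applies.
Total: $295 + $375 = $670.

$670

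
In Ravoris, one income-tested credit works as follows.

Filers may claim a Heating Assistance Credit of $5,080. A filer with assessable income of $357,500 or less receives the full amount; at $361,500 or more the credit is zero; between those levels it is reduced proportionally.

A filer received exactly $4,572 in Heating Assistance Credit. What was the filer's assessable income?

$4,572 is 4,572/5,080 of the full $5,080, so 508/5,080 of the $4,000 range has been used: income = $357,500 + $4,000 × 508/5,080 = $357,900.

$357,900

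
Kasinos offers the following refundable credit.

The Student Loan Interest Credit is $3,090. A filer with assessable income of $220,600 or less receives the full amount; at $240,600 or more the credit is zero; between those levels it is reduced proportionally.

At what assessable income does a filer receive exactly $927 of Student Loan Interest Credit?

$234,600

$927 is 927/3,090 of the full $3,090, so 2,163/3,090 of the $20,000 range has been used: income = $220,600 + $20,000 × 2,163/3,090 = $234,600.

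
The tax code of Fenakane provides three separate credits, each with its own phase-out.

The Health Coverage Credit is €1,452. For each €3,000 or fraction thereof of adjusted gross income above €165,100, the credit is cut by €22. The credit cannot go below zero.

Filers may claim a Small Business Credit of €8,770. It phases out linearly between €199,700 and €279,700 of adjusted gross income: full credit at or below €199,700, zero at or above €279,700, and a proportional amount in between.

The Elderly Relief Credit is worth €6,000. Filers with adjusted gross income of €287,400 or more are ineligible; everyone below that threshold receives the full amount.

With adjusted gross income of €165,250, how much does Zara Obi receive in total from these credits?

€16,200

Health Coverage Credit: income exceeds €165,100 by €150, which is 1 full-or-partial €3,000 increment; reduction = 1 × €22 = €22, leaving €1,430.
Small Business Credit: €165,250 is at or below the €199,700 threshold, so the full €8,770 applies.
Elderly Relief Credit: €165,250 is below the €287,400 cutoff, so the full €6,000 applies.
Total: €1,430 + €8,770 + €6,000 = €16,200.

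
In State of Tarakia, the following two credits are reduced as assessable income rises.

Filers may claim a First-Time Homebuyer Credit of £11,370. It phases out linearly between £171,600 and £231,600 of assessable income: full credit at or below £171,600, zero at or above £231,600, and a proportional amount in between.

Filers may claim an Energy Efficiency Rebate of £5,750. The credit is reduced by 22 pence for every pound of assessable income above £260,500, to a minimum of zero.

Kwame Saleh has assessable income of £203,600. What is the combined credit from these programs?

£11,056

First-Time Homebuyer Credit: £203,600 is £32,000 into a £60,000 phase-out range, leaving 28,000/60,000 of the credit: £11,370 × 28,000/60,000 = £5,306.
Energy Efficiency Rebate: £203,600 is at or below the £260,500 threshold, so the full £5,750 applies.
Total: £5,306 + £5,750 = £11,056.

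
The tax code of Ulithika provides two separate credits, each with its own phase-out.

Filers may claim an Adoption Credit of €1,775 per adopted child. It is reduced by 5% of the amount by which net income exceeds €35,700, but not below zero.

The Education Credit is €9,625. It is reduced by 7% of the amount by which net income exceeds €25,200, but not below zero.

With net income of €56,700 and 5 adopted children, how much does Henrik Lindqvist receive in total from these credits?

Adoption Credit: base = 5 × €1,775 = €8,875. 5% of the €21,000 excess over €35,700 is €1,050; credit = €8,875 − €1,050 = €7,825.
Education Credit: 7% of the €31,500 excess over €25,200 is €2,205; credit = €9,625 − €2,205 = €7,420.
Total: €7,825 + €7,420 = €15,245.

€15,245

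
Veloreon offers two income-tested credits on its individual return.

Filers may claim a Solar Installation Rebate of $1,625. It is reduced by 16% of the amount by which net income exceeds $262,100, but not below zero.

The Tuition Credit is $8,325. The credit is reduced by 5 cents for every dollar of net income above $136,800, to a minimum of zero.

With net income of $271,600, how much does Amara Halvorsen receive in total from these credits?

$1,690

Solar Installation Rebate: 16% of the $9,500 excess over $262,100 is $1,520; credit = $1,625 − $1,520 = $105.
Tuition Credit: 5% of the $134,800 excess over $136,800 is $6,740; credit = $8,325 − $6,740 = $1,585.
Total: $105 + $1,585 = $1,690.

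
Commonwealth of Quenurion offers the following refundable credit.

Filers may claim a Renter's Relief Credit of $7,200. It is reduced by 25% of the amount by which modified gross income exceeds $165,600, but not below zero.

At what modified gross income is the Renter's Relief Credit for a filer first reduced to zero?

The credit falls by 25% of each dollar above $165,600, so it reaches zero when the excess is $7,200 / 25% = $28,800: income = $165,600 + $28,800 = $194,400.

$194,400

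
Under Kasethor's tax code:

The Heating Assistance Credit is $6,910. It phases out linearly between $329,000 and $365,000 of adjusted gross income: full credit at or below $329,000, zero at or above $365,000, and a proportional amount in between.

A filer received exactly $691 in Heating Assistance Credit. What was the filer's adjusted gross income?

$691 is 691/6,910 of the full $6,910, so 6,219/6,910 of the $36,000 range has been used: income = $329,000 + $36,000 × 6,219/6,910 = $361,400.

$361,400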